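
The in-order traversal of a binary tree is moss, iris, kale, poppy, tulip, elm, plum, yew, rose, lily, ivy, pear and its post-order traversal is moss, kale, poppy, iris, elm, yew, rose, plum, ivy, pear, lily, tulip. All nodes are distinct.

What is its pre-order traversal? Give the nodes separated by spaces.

tulip iris moss poppy kale lily plum elm rose yew pear ivy

The last element of post-order is the root; it splits in-order into left and right subtrees.
Root tulip: left subtree has 4 nodes {moss, iris, kale, poppy}, right has 7 {elm, plum, yew, rose, lily, ivy, pear}.
  Root iris: left subtree has 1 node {moss}, right has 2 {kale, poppy}.
    Root poppy: left subtree has 1 node {kale}, right has 0 { }.
  Root lily: left subtree has 4 nodes {elm, plum, yew, rose}, right has 2 {ivy, pear}.
    Root plum: left subtree has 1 node {elm}, right has 2 {yew, rose}.
      Root rose: left subtree has 1 node {yew}, right has 0 { }.
    Root pear: left subtree has 1 node {ivy}, right has 0 { }.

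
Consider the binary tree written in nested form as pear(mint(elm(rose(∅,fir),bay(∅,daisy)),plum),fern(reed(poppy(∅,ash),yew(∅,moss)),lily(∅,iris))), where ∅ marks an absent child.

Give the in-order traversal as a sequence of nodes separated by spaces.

rose fir elm bay daisy mint plum pear poppy ash reed yew moss fern lily iris

In-order visits the left subtree, then the node, then the right subtree.
At pear: go left to mint.
  At mint: go left to elm.
    At elm: go left to rose.
      At rose: no left child.
      Visit rose.
      At rose: go right to fir.
        fir is a leaf — visit fir.
    Visit elm.
    At elm: go right to bay.
      At bay: no left child.
      Visit bay.
      At bay: go right to daisy.
        daisy is a leaf — visit daisy.
  Visit mint.
  At mint: go right to plum.
    plum is a leaf — visit plum.
Visit pear.
At pear: go right to fern.
  At fern: go left to reed.
    At reed: go left to poppy.
      At poppy: no left child.
      Visit poppy.
      At poppy: go right to ash.
        ash is a leaf — visit ash.
    Visit reed.
    At reed: go right to yew.
      At yew: no left child.
      Visit yew.
      At yew: go right to moss.
        moss is a leaf — visit moss.
  Visit fern.
  At fern: go right to lily.
    At lily: no left child.
    Visit lily.
    At lily: go right to iris.
      iris is a leaf — visit iris.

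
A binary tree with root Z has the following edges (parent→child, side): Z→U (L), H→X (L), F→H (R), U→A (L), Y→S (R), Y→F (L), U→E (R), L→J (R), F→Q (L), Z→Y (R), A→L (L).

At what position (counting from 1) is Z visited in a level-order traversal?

1

Level-order visits nodes level by level from the root, left to right within each level.
Level 0: Z
Level 1: U, Y
Level 2: A, E, F, S
Level 3: L, Q, H
Level 4: J, X
Full level-order sequence: Z, U, Y, A, E, F, S, L, Q, H, J, X.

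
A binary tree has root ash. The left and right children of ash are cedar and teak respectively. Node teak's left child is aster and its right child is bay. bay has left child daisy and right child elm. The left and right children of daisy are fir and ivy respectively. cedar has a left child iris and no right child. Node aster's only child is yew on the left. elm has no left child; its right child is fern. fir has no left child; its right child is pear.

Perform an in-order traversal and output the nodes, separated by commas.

In-order visits the left subtree, then the node, then the right subtree.
At ash: go left to cedar.
  At cedar: go left to iris.
    iris is a leaf — visit iris.
  Visit cedar.
  At cedar: no right child.
Visit ash.
At ash: go right to teak.
  At teak: go left to aster.
    At aster: go left to yew.
      yew is a leaf — visit yew.
    Visit aster.
    At aster: no right child.
  Visit teak.
  At teak: go right to bay.
    At bay: go left to daisy.
      At daisy: go left to fir.
        At fir: no left child.
        Visit fir.
        At fir: go right to pear.
          pear is a leaf — visit pear.
      Visit daisy.
      At daisy: go right to ivy.
        ivy is a leaf — visit ivy.
    Visit bay.
    At bay: go right to elm.
      At elm: no left child.
      Visit elm.
      At elm: go right to fern.
        fern is a leaf — visit fern.

iris, cedar, ash, yew, aster, teak, fir, pear, daisy, ivy, bay, elm, fern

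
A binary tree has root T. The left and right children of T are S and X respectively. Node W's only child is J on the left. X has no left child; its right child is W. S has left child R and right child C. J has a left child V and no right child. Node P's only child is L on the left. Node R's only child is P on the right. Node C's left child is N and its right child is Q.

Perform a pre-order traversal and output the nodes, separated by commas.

Pre-order visits the node, then its left subtree, then its right subtree.
Visit T.
At T: go left to S.
  Visit S.
  At S: go left to R.
    Visit R.
    At R: no left child.
    At R: go right to P.
      Visit P.
      At P: go left to L.
        L is a leaf — visit L.
      At P: no right child.
  At S: go right to C.
    Visit C.
    At C: go left to N.
      N is a leaf — visit N.
    At C: go right to Q.
      Q is a leaf — visit Q.
At T: go right to X.
  Visit X.
  At X: no left child.
  At X: go right to W.
    Visit W.
    At W: go left to J.
      Visit J.
      At J: go left to V.
        V is a leaf — visit V.
      At J: no right child.
    At W: no right child.

T, S, R, P, L, C, N, Q, X, W, J, V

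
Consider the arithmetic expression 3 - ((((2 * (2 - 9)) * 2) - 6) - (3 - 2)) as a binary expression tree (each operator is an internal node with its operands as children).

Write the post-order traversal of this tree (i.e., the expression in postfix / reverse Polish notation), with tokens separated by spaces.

Post-order on an expression tree gives postfix notation: for each operator, emit left operand, right operand, then the operator.

3 2 2 9 - * 2 * 6 - 3 2 - - -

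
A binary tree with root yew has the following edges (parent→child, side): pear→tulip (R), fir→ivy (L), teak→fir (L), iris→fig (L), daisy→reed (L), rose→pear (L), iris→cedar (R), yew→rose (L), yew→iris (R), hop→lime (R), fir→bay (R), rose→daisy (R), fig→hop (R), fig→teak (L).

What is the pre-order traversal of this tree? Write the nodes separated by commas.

yew, rose, pear, tulip, daisy, reed, iris, fig, teak, fir, ivy, bay, hop, lime, cedar

Pre-order visits the node, then its left subtree, then its right subtree.
Visit yew.
At yew: go left to rose.
  Visit rose.
  At rose: go left to pear.
    Visit pear.
    At pear: no left child.
    At pear: go right to tulip.
      tulip is a leaf — visit tulip.
  At rose: go right to daisy.
    Visit daisy.
    At daisy: go left to reed.
      reed is a leaf — visit reed.
    At daisy: no right child.
At yew: go right to iris.
  Visit iris.
  At iris: go left to fig.
    Visit fig.
    At fig: go left to teak.
      Visit teak.
      At teak: go left to fir.
        Visit fir.
        At fir: go left to ivy.
          ivy is a leaf — visit ivy.
        At fir: go right to bay.
          bay is a leaf — visit bay.
      At teak: no right child.
    At fig: go right to hop.
      Visit hop.
      At hop: no left child.
      At hop: go right to lime.
        lime is a leaf — visit lime.
  At iris: go right to cedar.
    cedar is a leaf — visit cedar.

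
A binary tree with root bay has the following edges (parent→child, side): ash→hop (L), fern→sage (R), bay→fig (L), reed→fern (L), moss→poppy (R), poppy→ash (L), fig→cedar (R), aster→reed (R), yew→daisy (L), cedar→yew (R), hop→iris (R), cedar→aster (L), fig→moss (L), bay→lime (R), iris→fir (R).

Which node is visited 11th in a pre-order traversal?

reed

Pre-order visits the node, then its left subtree, then its right subtree.
Visit bay.
At bay: go left to fig.
  Visit fig.
  At fig: go left to moss.
    Visit moss.
    At moss: no left child.
    At moss: go right to poppy.
      Visit poppy.
      At poppy: go left to ash.
        Visit ash.
        At ash: go left to hop.
          Visit hop.
          At hop: no left child.
          At hop: go right to iris.
            Visit iris.
            At iris: no left child.
            At iris: go right to fir.
              fir is a leaf — visit fir.
        At ash: no right child.
      At poppy: no right child.
  At fig: go right to cedar.
    Visit cedar.
    At cedar: go left to aster.
      Visit aster.
      At aster: no left child.
      At aster: go right to reed.
        Visit reed.
        At reed: go left to fern.
          Visit fern.
          At fern: no left child.
          At fern: go right to sage.
            sage is a leaf — visit sage.
        At reed: no right child.
    At cedar: go right to yew.
      Visit yew.
      At yew: go left to daisy.
        daisy is a leaf — visit daisy.
      At yew: no right child.
At bay: go right to lime.
  lime is a leaf — visit lime.
Full pre-order sequence: bay, fig, moss, poppy, ash, hop, iris, fir, cedar, aster, reed, fern, sage, yew, daisy, lime.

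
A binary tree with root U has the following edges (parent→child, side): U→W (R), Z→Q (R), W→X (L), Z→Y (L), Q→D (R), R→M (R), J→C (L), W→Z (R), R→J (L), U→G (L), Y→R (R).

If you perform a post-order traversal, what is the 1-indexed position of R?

6

Post-order visits the left subtree, then the right subtree, then the node.
At U: go left to G.
  G is a leaf — visit G.
At U: go right to W.
  At W: go left to X.
    X is a leaf — visit X.
  At W: go right to Z.
    At Z: go left to Y.
      At Y: no left child.
      At Y: go right to R.
        At R: go left to J.
          At J: go left to C.
            C is a leaf — visit C.
          At J: no right child.
          Visit J.
        At R: go right to M.
          M is a leaf — visit M.
        Visit R.
      Visit Y.
    At Z: go right to Q.
      At Q: no left child.
      At Q: go right to D.
        D is a leaf — visit D.
      Visit Q.
    Visit Z.
  Visit W.
Visit U.
Full post-order sequence: G, X, C, J, M, R, Y, D, Q, Z, W, U.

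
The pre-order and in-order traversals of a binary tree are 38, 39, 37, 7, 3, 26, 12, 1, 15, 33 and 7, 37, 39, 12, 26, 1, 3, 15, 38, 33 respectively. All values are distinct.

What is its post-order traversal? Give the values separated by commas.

The first element of pre-order is the root; it splits in-order into left and right subtrees.
Root 38: left subtree has 8 nodes {7, 37, 39, 12, 26, 1, 3, 15}, right has 1 {33}.
  Root 39: left subtree has 2 nodes {7, 37}, right has 5 {12, 26, 1, 3, 15}.
    Root 37: left subtree has 1 node {7}, right has 0 { }.
    Root 3: left subtree has 3 nodes {12, 26, 1}, right has 1 {15}.
      Root 26: left subtree has 1 node {12}, right has 1 {1}.

7, 37, 12, 1, 26, 15, 3, 39, 33, 38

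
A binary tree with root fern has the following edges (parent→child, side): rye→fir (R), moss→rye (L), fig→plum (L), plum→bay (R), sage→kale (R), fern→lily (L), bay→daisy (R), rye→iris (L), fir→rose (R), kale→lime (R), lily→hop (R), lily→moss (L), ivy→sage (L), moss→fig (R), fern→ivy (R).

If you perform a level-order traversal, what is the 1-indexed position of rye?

Level-order visits nodes level by level from the root, left to right within each level.
Level 0: fern
Level 1: lily, ivy
Level 2: moss, hop, sage
Level 3: rye, fig, kale
Level 4: iris, fir, plum, lime
Level 5: rose, bay
Level 6: daisy
Full level-order sequence: fern, lily, ivy, moss, hop, sage, rye, fig, kale, iris, fir, plum, lime, rose, bay, daisy.

7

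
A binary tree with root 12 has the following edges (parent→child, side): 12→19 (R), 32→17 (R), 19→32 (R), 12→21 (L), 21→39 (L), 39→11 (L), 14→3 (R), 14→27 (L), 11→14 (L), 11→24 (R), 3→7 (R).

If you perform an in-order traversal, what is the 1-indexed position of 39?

7

In-order visits the left subtree, then the node, then the right subtree.
At 12: go left to 21.
  At 21: go left to 39.
    At 39: go left to 11.
      At 11: go left to 14.
        At 14: go left to 27.
          27 is a leaf — visit 27.
        Visit 14.
        At 14: go right to 3.
          At 3: no left child.
          Visit 3.
          At 3: go right to 7.
            7 is a leaf — visit 7.
      Visit 11.
      At 11: go right to 24.
        24 is a leaf — visit 24.
    Visit 39.
    At 39: no right child.
  Visit 21.
  At 21: no right child.
Visit 12.
At 12: go right to 19.
  At 19: no left child.
  Visit 19.
  At 19: go right to 32.
    At 32: no left child.
    Visit 32.
    At 32: go right to 17.
      17 is a leaf — visit 17.
Full in-order sequence: 27, 14, 3, 7, 11, 24, 39, 21, 12, 19, 32, 17.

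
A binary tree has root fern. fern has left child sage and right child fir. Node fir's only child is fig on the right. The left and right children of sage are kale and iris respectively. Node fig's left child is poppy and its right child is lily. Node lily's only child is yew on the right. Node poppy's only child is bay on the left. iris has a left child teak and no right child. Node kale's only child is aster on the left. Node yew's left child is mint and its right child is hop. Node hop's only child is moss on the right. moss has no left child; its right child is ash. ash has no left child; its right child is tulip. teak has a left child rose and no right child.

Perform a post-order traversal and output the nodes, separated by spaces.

Post-order visits the left subtree, then the right subtree, then the node.
At fern: go left to sage.
  At sage: go left to kale.
    At kale: go left to aster.
      aster is a leaf — visit aster.
    At kale: no right child.
    Visit kale.
  At sage: go right to iris.
    At iris: go left to teak.
      At teak: go left to rose.
        rose is a leaf — visit rose.
      At teak: no right child.
      Visit teak.
    At iris: no right child.
    Visit iris.
  Visit sage.
At fern: go right to fir.
  At fir: no left child.
  At fir: go right to fig.
    At fig: go left to poppy.
      At poppy: go left to bay.
        bay is a leaf — visit bay.
      At poppy: no right child.
      Visit poppy.
    At fig: go right to lily.
      At lily: no left child.
      At lily: go right to yew.
        At yew: go left to mint.
          mint is a leaf — visit mint.
        At yew: go right to hop.
          At hop: no left child.
          At hop: go right to moss.
            At moss: no left child.
            At moss: go right to ash.
              At ash: no left child.
              At ash: go right to tulip.
                tulip is a leaf — visit tulip.
              Visit ash.
            Visit moss.
          Visit hop.
        Visit yew.
      Visit lily.
    Visit fig.
  Visit fir.
Visit fern.

aster kale rose teak iris sage bay poppy mint tulip ash moss hop yew lily fig fir fern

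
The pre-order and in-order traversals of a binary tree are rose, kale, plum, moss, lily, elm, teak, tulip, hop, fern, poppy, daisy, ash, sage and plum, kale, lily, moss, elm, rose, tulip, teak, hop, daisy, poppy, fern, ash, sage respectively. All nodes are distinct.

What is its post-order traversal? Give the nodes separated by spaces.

The first element of pre-order is the root; it splits in-order into left and right subtrees.
Root rose: left subtree has 5 nodes {plum, kale, lily, moss, elm}, right has 8 {tulip, teak, hop, daisy, poppy, fern, ash, sage}.
  Root kale: left subtree has 1 node {plum}, right has 3 {lily, moss, elm}.
    Root moss: left subtree has 1 node {lily}, right has 1 {elm}.
  Root teak: left subtree has 1 node {tulip}, right has 6 {hop, daisy, poppy, fern, ash, sage}.
    Root hop: left subtree has 0 nodes { }, right has 5 {daisy, poppy, fern, ash, sage}.
      Root fern: left subtree has 2 nodes {daisy, poppy}, right has 2 {ash, sage}.
        Root poppy: left subtree has 1 node {daisy}, right has 0 { }.
        Root ash: left subtree has 0 nodes { }, right has 1 {sage}.

plum lily elm moss kale tulip daisy poppy sage ash fern hop teak rose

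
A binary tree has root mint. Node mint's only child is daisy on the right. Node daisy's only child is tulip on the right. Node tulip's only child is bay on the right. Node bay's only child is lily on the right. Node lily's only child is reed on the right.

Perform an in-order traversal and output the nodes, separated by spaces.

mint daisy tulip bay lily reed

In-order visits the left subtree, then the node, then the right subtree.
At mint: no left child.
Visit mint.
At mint: go right to daisy.
  At daisy: no left child.
  Visit daisy.
  At daisy: go right to tulip.
    At tulip: no left child.
    Visit tulip.
    At tulip: go right to bay.
      At bay: no left child.
      Visit bay.
      At bay: go right to lily.
        At lily: no left child.
        Visit lily.
        At lily: go right to reed.
          reed is a leaf — visit reed.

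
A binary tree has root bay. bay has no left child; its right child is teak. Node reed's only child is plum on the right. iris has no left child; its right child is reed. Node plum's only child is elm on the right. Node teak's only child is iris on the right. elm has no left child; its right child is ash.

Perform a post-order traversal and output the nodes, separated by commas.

ash, elm, plum, reed, iris, teak, bay

Post-order visits the left subtree, then the right subtree, then the node.
At bay: no left child.
At bay: go right to teak.
  At teak: no left child.
  At teak: go right to iris.
    At iris: no left child.
    At iris: go right to reed.
      At reed: no left child.
      At reed: go right to plum.
        At plum: no left child.
        At plum: go right to elm.
          At elm: no left child.
          At elm: go right to ash.
            ash is a leaf — visit ash.
          Visit elm.
        Visit plum.
      Visit reed.
    Visit iris.
  Visit teak.
Visit bay.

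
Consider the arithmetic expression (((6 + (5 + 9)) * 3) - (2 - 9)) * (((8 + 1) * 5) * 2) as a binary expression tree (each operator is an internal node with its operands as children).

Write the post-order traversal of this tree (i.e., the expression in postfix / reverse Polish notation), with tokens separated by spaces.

6 5 9 + + 3 * 2 9 - - 8 1 + 5 * 2 * *

Post-order on an expression tree gives postfix notation: for each operator, emit left operand, right operand, then the operator.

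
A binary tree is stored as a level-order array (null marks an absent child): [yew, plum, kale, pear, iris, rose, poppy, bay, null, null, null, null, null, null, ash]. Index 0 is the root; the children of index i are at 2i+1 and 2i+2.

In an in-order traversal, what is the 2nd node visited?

In-order visits the left subtree, then the node, then the right subtree.
At yew: go left to plum.
  At plum: go left to pear.
    At pear: go left to bay.
      bay is a leaf — visit bay.
    Visit pear.
    At pear: no right child.
  Visit plum.
  At plum: go right to iris.
    iris is a leaf — visit iris.
Visit yew.
At yew: go right to kale.
  At kale: go left to rose.
    rose is a leaf — visit rose.
  Visit kale.
  At kale: go right to poppy.
    At poppy: no left child.
    Visit poppy.
    At poppy: go right to ash.
      ash is a leaf — visit ash.
Full in-order sequence: bay, pear, plum, iris, yew, rose, kale, poppy, ash.

pear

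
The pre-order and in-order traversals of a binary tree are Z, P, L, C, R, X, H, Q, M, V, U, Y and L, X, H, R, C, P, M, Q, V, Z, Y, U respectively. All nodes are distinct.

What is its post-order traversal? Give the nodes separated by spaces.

The first element of pre-order is the root; it splits in-order into left and right subtrees.
Root Z: left subtree has 9 nodes {L, X, H, R, C, P, M, Q, V}, right has 2 {Y, U}.
  Root P: left subtree has 5 nodes {L, X, H, R, C}, right has 3 {M, Q, V}.
    Root L: left subtree has 0 nodes { }, right has 4 {X, H, R, C}.
      Root C: left subtree has 3 nodes {X, H, R}, right has 0 { }.
        Root R: left subtree has 2 nodes {X, H}, right has 0 { }.
          Root X: left subtree has 0 nodes { }, right has 1 {H}.
    Root Q: left subtree has 1 node {M}, right has 1 {V}.
  Root U: left subtree has 1 node {Y}, right has 0 { }.

H X R C L M V Q P Y U Z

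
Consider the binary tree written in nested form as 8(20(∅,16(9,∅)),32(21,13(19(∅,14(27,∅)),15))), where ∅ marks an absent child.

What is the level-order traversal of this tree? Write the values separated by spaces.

8 20 32 16 21 13 9 19 15 14 27

Level-order visits nodes level by level from the root, left to right within each level.
Level 0: 8
Level 1: 20, 32
Level 2: 16, 21, 13
Level 3: 9, 19, 15
Level 4: 14
Level 5: 27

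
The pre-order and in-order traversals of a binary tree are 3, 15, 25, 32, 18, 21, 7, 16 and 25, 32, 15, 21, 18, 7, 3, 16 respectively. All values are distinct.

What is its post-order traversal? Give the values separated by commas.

32, 25, 21, 7, 18, 15, 16, 3

The first element of pre-order is the root; it splits in-order into left and right subtrees.
Root 3: left subtree has 6 nodes {25, 32, 15, 21, 18, 7}, right has 1 {16}.
  Root 15: left subtree has 2 nodes {25, 32}, right has 3 {21, 18, 7}.
    Root 25: left subtree has 0 nodes { }, right has 1 {32}.
    Root 18: left subtree has 1 node {21}, right has 1 {7}.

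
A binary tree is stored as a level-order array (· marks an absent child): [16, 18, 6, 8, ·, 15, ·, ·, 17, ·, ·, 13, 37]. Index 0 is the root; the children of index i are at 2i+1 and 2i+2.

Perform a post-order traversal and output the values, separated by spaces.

17 8 18 13 37 15 6 16

Post-order visits the left subtree, then the right subtree, then the node.
At 16: go left to 18.
  At 18: go left to 8.
    At 8: no left child.
    At 8: go right to 17.
      17 is a leaf — visit 17.
    Visit 8.
  At 18: no right child.
  Visit 18.
At 16: go right to 6.
  At 6: go left to 15.
    At 15: go left to 13.
      13 is a leaf — visit 13.
    At 15: go right to 37.
      37 is a leaf — visit 37.
    Visit 15.
  At 6: no right child.
  Visit 6.
Visit 16.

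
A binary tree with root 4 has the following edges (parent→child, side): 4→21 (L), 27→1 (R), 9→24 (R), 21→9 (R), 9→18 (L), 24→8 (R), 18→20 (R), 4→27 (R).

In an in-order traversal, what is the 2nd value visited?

In-order visits the left subtree, then the node, then the right subtree.
At 4: go left to 21.
  At 21: no left child.
  Visit 21.
  At 21: go right to 9.
    At 9: go left to 18.
      At 18: no left child.
      Visit 18.
      At 18: go right to 20.
        20 is a leaf — visit 20.
    Visit 9.
    At 9: go right to 24.
      At 24: no left child.
      Visit 24.
      At 24: go right to 8.
        8 is a leaf — visit 8.
Visit 4.
At 4: go right to 27.
  At 27: no left child.
  Visit 27.
  At 27: go right to 1.
    1 is a leaf — visit 1.
Full in-order sequence: 21, 18, 20, 9, 24, 8, 4, 27, 1.

18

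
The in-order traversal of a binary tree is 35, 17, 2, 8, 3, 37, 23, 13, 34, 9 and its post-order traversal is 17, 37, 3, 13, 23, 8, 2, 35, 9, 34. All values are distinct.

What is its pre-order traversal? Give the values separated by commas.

The last element of post-order is the root; it splits in-order into left and right subtrees.
Root 34: left subtree has 8 nodes {35, 17, 2, 8, 3, 37, 23, 13}, right has 1 {9}.
  Root 35: left subtree has 0 nodes { }, right has 7 {17, 2, 8, 3, 37, 23, 13}.
    Root 2: left subtree has 1 node {17}, right has 5 {8, 3, 37, 23, 13}.
      Root 8: left subtree has 0 nodes { }, right has 4 {3, 37, 23, 13}.
        Root 23: left subtree has 2 nodes {3, 37}, right has 1 {13}.
          Root 3: left subtree has 0 nodes { }, right has 1 {37}.

34, 35, 2, 17, 8, 23, 3, 37, 13, 9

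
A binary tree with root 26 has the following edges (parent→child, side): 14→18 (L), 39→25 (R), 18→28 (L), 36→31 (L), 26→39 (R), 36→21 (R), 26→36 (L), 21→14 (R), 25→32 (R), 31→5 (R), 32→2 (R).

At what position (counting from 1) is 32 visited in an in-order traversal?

In-order visits the left subtree, then the node, then the right subtree.
At 26: go left to 36.
  At 36: go left to 31.
    At 31: no left child.
    Visit 31.
    At 31: go right to 5.
      5 is a leaf — visit 5.
  Visit 36.
  At 36: go right to 21.
    At 21: no left child.
    Visit 21.
    At 21: go right to 14.
      At 14: go left to 18.
        At 18: go left to 28.
          28 is a leaf — visit 28.
        Visit 18.
        At 18: no right child.
      Visit 14.
      At 14: no right child.
Visit 26.
At 26: go right to 39.
  At 39: no left child.
  Visit 39.
  At 39: go right to 25.
    At 25: no left child.
    Visit 25.
    At 25: go right to 32.
      At 32: no left child.
      Visit 32.
      At 32: go right to 2.
        2 is a leaf — visit 2.
Full in-order sequence: 31, 5, 36, 21, 28, 18, 14, 26, 39, 25, 32, 2.

11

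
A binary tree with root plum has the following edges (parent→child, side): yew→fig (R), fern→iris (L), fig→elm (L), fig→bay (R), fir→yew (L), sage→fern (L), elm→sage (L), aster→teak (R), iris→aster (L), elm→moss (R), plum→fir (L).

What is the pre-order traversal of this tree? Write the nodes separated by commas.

plum, fir, yew, fig, elm, sage, fern, iris, aster, teak, moss, bay

Pre-order visits the node, then its left subtree, then its right subtree.
Visit plum.
At plum: go left to fir.
  Visit fir.
  At fir: go left to yew.
    Visit yew.
    At yew: no left child.
    At yew: go right to fig.
      Visit fig.
      At fig: go left to elm.
        Visit elm.
        At elm: go left to sage.
          Visit sage.
          At sage: go left to fern.
            Visit fern.
            At fern: go left to iris.
              Visit iris.
              At iris: go left to aster.
                Visit aster.
                At aster: no left child.
                At aster: go right to teak.
                  teak is a leaf — visit teak.
              At iris: no right child.
            At fern: no right child.
          At sage: no right child.
        At elm: go right to moss.
          moss is a leaf — visit moss.
      At fig: go right to bay.
        bay is a leaf — visit bay.
  At fir: no right child.
At plum: no right child.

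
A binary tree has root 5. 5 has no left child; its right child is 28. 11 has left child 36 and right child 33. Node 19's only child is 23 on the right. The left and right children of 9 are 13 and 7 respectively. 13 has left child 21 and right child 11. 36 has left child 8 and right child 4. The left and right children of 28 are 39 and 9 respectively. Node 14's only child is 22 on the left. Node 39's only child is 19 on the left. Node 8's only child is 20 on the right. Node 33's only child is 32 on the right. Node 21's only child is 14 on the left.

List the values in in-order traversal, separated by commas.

In-order visits the left subtree, then the node, then the right subtree.
At 5: no left child.
Visit 5.
At 5: go right to 28.
  At 28: go left to 39.
    At 39: go left to 19.
      At 19: no left child.
      Visit 19.
      At 19: go right to 23.
        23 is a leaf — visit 23.
    Visit 39.
    At 39: no right child.
  Visit 28.
  At 28: go right to 9.
    At 9: go left to 13.
      At 13: go left to 21.
        At 21: go left to 14.
          At 14: go left to 22.
            22 is a leaf — visit 22.
          Visit 14.
          At 14: no right child.
        Visit 21.
        At 21: no right child.
      Visit 13.
      At 13: go right to 11.
        At 11: go left to 36.
          At 36: go left to 8.
            At 8: no left child.
            Visit 8.
            At 8: go right to 20.
              20 is a leaf — visit 20.
          Visit 36.
          At 36: go right to 4.
            4 is a leaf — visit 4.
        Visit 11.
        At 11: go right to 33.
          At 33: no left child.
          Visit 33.
          At 33: go right to 32.
            32 is a leaf — visit 32.
    Visit 9.
    At 9: go right to 7.
      7 is a leaf — visit 7.

5, 19, 23, 39, 28, 22, 14, 21, 13, 8, 20, 36, 4, 11, 33, 32, 9, 7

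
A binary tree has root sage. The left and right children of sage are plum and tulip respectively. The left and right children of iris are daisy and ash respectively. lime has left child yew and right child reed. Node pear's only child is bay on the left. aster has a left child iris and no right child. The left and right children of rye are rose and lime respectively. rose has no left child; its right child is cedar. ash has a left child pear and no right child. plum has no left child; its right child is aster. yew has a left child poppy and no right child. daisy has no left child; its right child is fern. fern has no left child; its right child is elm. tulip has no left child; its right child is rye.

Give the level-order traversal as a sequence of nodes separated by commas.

sage, plum, tulip, aster, rye, iris, rose, lime, daisy, ash, cedar, yew, reed, fern, pear, poppy, elm, bay

Level-order visits nodes level by level from the root, left to right within each level.
Level 0: sage
Level 1: plum, tulip
Level 2: aster, rye
Level 3: iris, rose, lime
Level 4: daisy, ash, cedar, yew, reed
Level 5: fern, pear, poppy
Level 6: elm, bay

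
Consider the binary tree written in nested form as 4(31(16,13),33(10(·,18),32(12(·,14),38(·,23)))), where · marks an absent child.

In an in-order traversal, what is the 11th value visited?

In-order visits the left subtree, then the node, then the right subtree.
At 4: go left to 31.
  At 31: go left to 16.
    16 is a leaf — visit 16.
  Visit 31.
  At 31: go right to 13.
    13 is a leaf — visit 13.
Visit 4.
At 4: go right to 33.
  At 33: go left to 10.
    At 10: no left child.
    Visit 10.
    At 10: go right to 18.
      18 is a leaf — visit 18.
  Visit 33.
  At 33: go right to 32.
    At 32: go left to 12.
      At 12: no left child.
      Visit 12.
      At 12: go right to 14.
        14 is a leaf — visit 14.
    Visit 32.
    At 32: go right to 38.
      At 38: no left child.
      Visit 38.
      At 38: go right to 23.
        23 is a leaf — visit 23.
Full in-order sequence: 16, 31, 13, 4, 10, 18, 33, 12, 14, 32, 38, 23.

38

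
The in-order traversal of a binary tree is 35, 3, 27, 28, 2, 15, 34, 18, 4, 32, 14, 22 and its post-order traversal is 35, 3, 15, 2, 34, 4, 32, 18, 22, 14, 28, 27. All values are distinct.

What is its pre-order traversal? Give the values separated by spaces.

The last element of post-order is the root; it splits in-order into left and right subtrees.
Root 27: left subtree has 2 nodes {35, 3}, right has 9 {28, 2, 15, 34, 18, 4, 32, 14, 22}.
  Root 3: left subtree has 1 node {35}, right has 0 { }.
  Root 28: left subtree has 0 nodes { }, right has 8 {2, 15, 34, 18, 4, 32, 14, 22}.
    Root 14: left subtree has 6 nodes {2, 15, 34, 18, 4, 32}, right has 1 {22}.
      Root 18: left subtree has 3 nodes {2, 15, 34}, right has 2 {4, 32}.
        Root 34: left subtree has 2 nodes {2, 15}, right has 0 { }.
          Root 2: left subtree has 0 nodes { }, right has 1 {15}.
        Root 32: left subtree has 1 node {4}, right has 0 { }.

27 3 35 28 14 18 34 2 15 32 4 22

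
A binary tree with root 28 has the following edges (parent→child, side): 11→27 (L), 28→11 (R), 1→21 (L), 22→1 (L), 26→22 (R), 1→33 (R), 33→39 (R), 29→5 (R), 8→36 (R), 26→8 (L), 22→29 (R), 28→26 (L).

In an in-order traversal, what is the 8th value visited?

In-order visits the left subtree, then the node, then the right subtree.
At 28: go left to 26.
  At 26: go left to 8.
    At 8: no left child.
    Visit 8.
    At 8: go right to 36.
      36 is a leaf — visit 36.
  Visit 26.
  At 26: go right to 22.
    At 22: go left to 1.
      At 1: go left to 21.
        21 is a leaf — visit 21.
      Visit 1.
      At 1: go right to 33.
        At 33: no left child.
        Visit 33.
        At 33: go right to 39.
          39 is a leaf — visit 39.
    Visit 22.
    At 22: go right to 29.
      At 29: no left child.
      Visit 29.
      At 29: go right to 5.
        5 is a leaf — visit 5.
Visit 28.
At 28: go right to 11.
  At 11: go left to 27.
    27 is a leaf — visit 27.
  Visit 11.
  At 11: no right child.
Full in-order sequence: 8, 36, 26, 21, 1, 33, 39, 22, 29, 5, 28, 27, 11.

22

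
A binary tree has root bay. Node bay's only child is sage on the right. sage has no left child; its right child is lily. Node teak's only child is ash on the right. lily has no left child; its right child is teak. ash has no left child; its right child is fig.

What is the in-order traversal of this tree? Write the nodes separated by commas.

bay, sage, lily, teak, ash, fig

In-order visits the left subtree, then the node, then the right subtree.
At bay: no left child.
Visit bay.
At bay: go right to sage.
  At sage: no left child.
  Visit sage.
  At sage: go right to lily.
    At lily: no left child.
    Visit lily.
    At lily: go right to teak.
      At teak: no left child.
      Visit teak.
      At teak: go right to ash.
        At ash: no left child.
        Visit ash.
        At ash: go right to fig.
          fig is a leaf — visit fig.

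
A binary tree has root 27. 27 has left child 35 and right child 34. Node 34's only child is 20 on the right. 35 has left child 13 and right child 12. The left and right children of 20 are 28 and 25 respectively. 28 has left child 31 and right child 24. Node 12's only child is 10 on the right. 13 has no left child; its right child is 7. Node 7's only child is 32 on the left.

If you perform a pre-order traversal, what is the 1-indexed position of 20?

Pre-order visits the node, then its left subtree, then its right subtree.
Visit 27.
At 27: go left to 35.
  Visit 35.
  At 35: go left to 13.
    Visit 13.
    At 13: no left child.
    At 13: go right to 7.
      Visit 7.
      At 7: go left to 32.
        32 is a leaf — visit 32.
      At 7: no right child.
  At 35: go right to 12.
    Visit 12.
    At 12: no left child.
    At 12: go right to 10.
      10 is a leaf — visit 10.
At 27: go right to 34.
  Visit 34.
  At 34: no left child.
  At 34: go right to 20.
    Visit 20.
    At 20: go left to 28.
      Visit 28.
      At 28: go left to 31.
        31 is a leaf — visit 31.
      At 28: go right to 24.
        24 is a leaf — visit 24.
    At 20: go right to 25.
      25 is a leaf — visit 25.
Full pre-order sequence: 27, 35, 13, 7, 32, 12, 10, 34, 20, 28, 31, 24, 25.

9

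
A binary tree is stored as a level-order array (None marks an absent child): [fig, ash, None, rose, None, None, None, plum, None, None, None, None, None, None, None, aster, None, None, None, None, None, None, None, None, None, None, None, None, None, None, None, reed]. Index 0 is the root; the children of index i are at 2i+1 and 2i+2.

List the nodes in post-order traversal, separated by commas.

Post-order visits the left subtree, then the right subtree, then the node.
At fig: go left to ash.
  At ash: go left to rose.
    At rose: go left to plum.
      At plum: go left to aster.
        At aster: go left to reed.
          reed is a leaf — visit reed.
        At aster: no right child.
        Visit aster.
      At plum: no right child.
      Visit plum.
    At rose: no right child.
    Visit rose.
  At ash: no right child.
  Visit ash.
At fig: no right child.
Visit fig.

reed, aster, plum, rose, ash, fig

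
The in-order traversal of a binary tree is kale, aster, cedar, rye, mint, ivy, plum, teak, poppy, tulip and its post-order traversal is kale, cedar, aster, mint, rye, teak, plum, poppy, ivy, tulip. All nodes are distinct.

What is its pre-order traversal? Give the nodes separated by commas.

The last element of post-order is the root; it splits in-order into left and right subtrees.
Root tulip: left subtree has 9 nodes {kale, aster, cedar, rye, mint, ivy, plum, teak, poppy}, right has 0 { }.
  Root ivy: left subtree has 5 nodes {kale, aster, cedar, rye, mint}, right has 3 {plum, teak, poppy}.
    Root rye: left subtree has 3 nodes {kale, aster, cedar}, right has 1 {mint}.
      Root aster: left subtree has 1 node {kale}, right has 1 {cedar}.
    Root poppy: left subtree has 2 nodes {plum, teak}, right has 0 { }.
      Root plum: left subtree has 0 nodes { }, right has 1 {teak}.

tulip, ivy, rye, aster, kale, cedar, mint, poppy, plum, teak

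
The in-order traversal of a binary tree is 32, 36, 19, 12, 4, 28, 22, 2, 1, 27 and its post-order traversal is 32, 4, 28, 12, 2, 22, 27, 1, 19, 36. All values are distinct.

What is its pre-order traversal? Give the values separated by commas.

The last element of post-order is the root; it splits in-order into left and right subtrees.
Root 36: left subtree has 1 node {32}, right has 8 {19, 12, 4, 28, 22, 2, 1, 27}.
  Root 19: left subtree has 0 nodes { }, right has 7 {12, 4, 28, 22, 2, 1, 27}.
    Root 1: left subtree has 5 nodes {12, 4, 28, 22, 2}, right has 1 {27}.
      Root 22: left subtree has 3 nodes {12, 4, 28}, right has 1 {2}.
        Root 12: left subtree has 0 nodes { }, right has 2 {4, 28}.
          Root 28: left subtree has 1 node {4}, right has 0 { }.

36, 32, 19, 1, 22, 12, 28, 4, 2, 27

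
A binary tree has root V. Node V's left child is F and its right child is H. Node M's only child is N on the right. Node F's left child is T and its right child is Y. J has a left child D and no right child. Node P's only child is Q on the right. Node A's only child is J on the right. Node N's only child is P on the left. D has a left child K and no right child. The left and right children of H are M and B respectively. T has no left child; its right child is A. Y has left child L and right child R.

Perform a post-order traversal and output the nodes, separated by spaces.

Post-order visits the left subtree, then the right subtree, then the node.
At V: go left to F.
  At F: go left to T.
    At T: no left child.
    At T: go right to A.
      At A: no left child.
      At A: go right to J.
        At J: go left to D.
          At D: go left to K.
            K is a leaf — visit K.
          At D: no right child.
          Visit D.
        At J: no right child.
        Visit J.
      Visit A.
    Visit T.
  At F: go right to Y.
    At Y: go left to L.
      L is a leaf — visit L.
    At Y: go right to R.
      R is a leaf — visit R.
    Visit Y.
  Visit F.
At V: go right to H.
  At H: go left to M.
    At M: no left child.
    At M: go right to N.
      At N: go left to P.
        At P: no left child.
        At P: go right to Q.
          Q is a leaf — visit Q.
        Visit P.
      At N: no right child.
      Visit N.
    Visit M.
  At H: go right to B.
    B is a leaf — visit B.
  Visit H.
Visit V.

K D J A T L R Y F Q P N M B H V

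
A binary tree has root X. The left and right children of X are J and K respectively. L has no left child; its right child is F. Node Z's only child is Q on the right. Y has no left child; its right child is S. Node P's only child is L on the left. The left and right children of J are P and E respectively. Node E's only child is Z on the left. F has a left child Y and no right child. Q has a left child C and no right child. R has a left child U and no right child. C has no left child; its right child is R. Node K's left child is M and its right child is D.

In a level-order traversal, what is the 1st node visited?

X

Level-order visits nodes level by level from the root, left to right within each level.
Level 0: X
Level 1: J, K
Level 2: P, E, M, D
Level 3: L, Z
Level 4: F, Q
Level 5: Y, C
Level 6: S, R
Level 7: U
Full level-order sequence: X, J, K, P, E, M, D, L, Z, F, Q, Y, C, S, R, U.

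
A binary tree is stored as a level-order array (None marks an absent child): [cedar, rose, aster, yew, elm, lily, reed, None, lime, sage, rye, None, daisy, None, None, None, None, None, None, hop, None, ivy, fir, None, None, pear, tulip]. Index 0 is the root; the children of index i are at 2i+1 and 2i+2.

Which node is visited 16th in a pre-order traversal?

Pre-order visits the node, then its left subtree, then its right subtree.
Visit cedar.
At cedar: go left to rose.
  Visit rose.
  At rose: go left to yew.
    Visit yew.
    At yew: no left child.
    At yew: go right to lime.
      lime is a leaf — visit lime.
  At rose: go right to elm.
    Visit elm.
    At elm: go left to sage.
      Visit sage.
      At sage: go left to hop.
        hop is a leaf — visit hop.
      At sage: no right child.
    At elm: go right to rye.
      Visit rye.
      At rye: go left to ivy.
        ivy is a leaf — visit ivy.
      At rye: go right to fir.
        fir is a leaf — visit fir.
At cedar: go right to aster.
  Visit aster.
  At aster: go left to lily.
    Visit lily.
    At lily: no left child.
    At lily: go right to daisy.
      Visit daisy.
      At daisy: go left to pear.
        pear is a leaf — visit pear.
      At daisy: go right to tulip.
        tulip is a leaf — visit tulip.
  At aster: go right to reed.
    reed is a leaf — visit reed.
Full pre-order sequence: cedar, rose, yew, lime, elm, sage, hop, rye, ivy, fir, aster, lily, daisy, pear, tulip, reed.

reed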